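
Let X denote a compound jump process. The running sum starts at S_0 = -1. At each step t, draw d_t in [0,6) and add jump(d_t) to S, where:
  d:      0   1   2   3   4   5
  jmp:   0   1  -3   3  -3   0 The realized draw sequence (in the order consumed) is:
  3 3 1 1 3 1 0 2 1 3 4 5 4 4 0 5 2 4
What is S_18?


-3

t=0: S=-1, d=3, jump=3, S_1=2
t=1: S=2, d=3, jump=3, S_2=5
t=2: S=5, d=1, jump=1, S_3=6
t=3: S=6, d=1, jump=1, S_4=7
t=4: S=7, d=3, jump=3, S_5=10
t=5: S=10, d=1, jump=1, S_6=11
t=6: S=11, d=0, jump=0, S_7=11
t=7: S=11, d=2, jump=-3, S_8=8
t=8: S=8, d=1, jump=1, S_9=9
t=9: S=9, d=3, jump=3, S_10=12
t=10: S=12, d=4, jump=-3, S_11=9
t=11: S=9, d=5, jump=0, S_12=9
t=12: S=9, d=4, jump=-3, S_13=6
t=13: S=6, d=4, jump=-3, S_14=3
t=14: S=3, d=0, jump=0, S_15=3
t=15: S=3, d=5, jump=0, S_16=3
t=16: S=3, d=2, jump=-3, S_17=0
t=17: S=0, d=4, jump=-3, S_18=-3


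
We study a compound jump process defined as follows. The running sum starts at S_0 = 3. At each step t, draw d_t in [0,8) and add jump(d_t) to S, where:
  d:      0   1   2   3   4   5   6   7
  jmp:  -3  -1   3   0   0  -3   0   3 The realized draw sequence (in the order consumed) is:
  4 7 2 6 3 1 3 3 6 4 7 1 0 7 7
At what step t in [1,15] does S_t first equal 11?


t=0: S=3, d=4, jump=0, S_1=3
t=1: S=3, d=7, jump=3, S_2=6
t=2: S=6, d=2, jump=3, S_3=9
t=3: S=9, d=6, jump=0, S_4=9
t=4: S=9, d=3, jump=0, S_5=9
t=5: S=9, d=1, jump=-1, S_6=8
t=6: S=8, d=3, jump=0, S_7=8
t=7: S=8, d=3, jump=0, S_8=8
t=8: S=8, d=6, jump=0, S_9=8
t=9: S=8, d=4, jump=0, S_10=8
t=10: S=8, d=7, jump=3, S_11=11
t=11: S=11, d=1, jump=-1, S_12=10
t=12: S=10, d=0, jump=-3, S_13=7
t=13: S=7, d=7, jump=3, S_14=10
t=14: S=10, d=7, jump=3, S_15=13

11


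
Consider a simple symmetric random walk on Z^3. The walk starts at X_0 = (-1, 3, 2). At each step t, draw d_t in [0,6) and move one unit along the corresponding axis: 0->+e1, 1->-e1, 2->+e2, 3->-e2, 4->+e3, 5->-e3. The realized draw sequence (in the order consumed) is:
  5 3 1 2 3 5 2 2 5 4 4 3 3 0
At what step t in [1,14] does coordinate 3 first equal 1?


t=0: X=(-1, 3, 2), d=5 → -e3, X_1=(-1, 3, 1)
t=1: X=(-1, 3, 1), d=3 → -e2, X_2=(-1, 2, 1)
t=2: X=(-1, 2, 1), d=1 → -e1, X_3=(-2, 2, 1)
t=3: X=(-2, 2, 1), d=2 → +e2, X_4=(-2, 3, 1)
t=4: X=(-2, 3, 1), d=3 → -e2, X_5=(-2, 2, 1)
t=5: X=(-2, 2, 1), d=5 → -e3, X_6=(-2, 2, 0)
t=6: X=(-2, 2, 0), d=2 → +e2, X_7=(-2, 3, 0)
t=7: X=(-2, 3, 0), d=2 → +e2, X_8=(-2, 4, 0)
t=8: X=(-2, 4, 0), d=5 → -e3, X_9=(-2, 4, -1)
t=9: X=(-2, 4, -1), d=4 → +e3, X_10=(-2, 4, 0)
t=10: X=(-2, 4, 0), d=4 → +e3, X_11=(-2, 4, 1)
t=11: X=(-2, 4, 1), d=3 → -e2, X_12=(-2, 3, 1)
t=12: X=(-2, 3, 1), d=3 → -e2, X_13=(-2, 2, 1)
t=13: X=(-2, 2, 1), d=0 → +e1, X_14=(-1, 2, 1)

1


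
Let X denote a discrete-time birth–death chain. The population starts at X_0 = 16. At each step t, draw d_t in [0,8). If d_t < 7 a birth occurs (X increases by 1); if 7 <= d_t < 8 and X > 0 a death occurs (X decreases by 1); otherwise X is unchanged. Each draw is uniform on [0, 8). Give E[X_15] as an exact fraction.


109/4

X can drop by at most 1 per step and X_0 = 16 > T = 15, so X_t >= 16 − t >= 1 > 0 for every t <= 15: the floor at 0 (the 'and X > 0' condition) never binds. Hence X_15 = X_0 + Σ_{t<15} Y_t with i.i.d. increments Y_t = y(d_t) ∈ {+1, −1, 0}.
Outcome values over d=0..7: [1, 1, 1, 1, 1, 1, 1, -1]
Σy = 6, Σy² = 8, M = 8
μ = 6/8 = 3/4,  σ² = 8/8 − (3/4)² = 7/16
E[X_15] = 16 + 15·(3/4) = 109/4


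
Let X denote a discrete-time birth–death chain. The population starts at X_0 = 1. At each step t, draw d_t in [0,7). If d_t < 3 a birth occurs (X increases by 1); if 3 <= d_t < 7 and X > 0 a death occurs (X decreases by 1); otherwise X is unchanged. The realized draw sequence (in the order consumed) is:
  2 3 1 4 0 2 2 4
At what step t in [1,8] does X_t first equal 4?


t=0: X=1, d=2 → birth, X_1=2
t=1: X=2, d=3 → death, X_2=1
t=2: X=1, d=1 → birth, X_3=2
t=3: X=2, d=4 → death, X_4=1
t=4: X=1, d=0 → birth, X_5=2
t=5: X=2, d=2 → birth, X_6=3
t=6: X=3, d=2 → birth, X_7=4
t=7: X=4, d=4 → death, X_8=3

7


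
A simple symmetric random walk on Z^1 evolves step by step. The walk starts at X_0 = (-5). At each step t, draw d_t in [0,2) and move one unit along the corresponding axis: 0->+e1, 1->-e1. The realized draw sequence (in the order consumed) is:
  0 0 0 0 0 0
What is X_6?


t=0: X=(-5), d=0 → +e1, X_1=(-4)
t=1: X=(-4), d=0 → +e1, X_2=(-3)
t=2: X=(-3), d=0 → +e1, X_3=(-2)
t=3: X=(-2), d=0 → +e1, X_4=(-1)
t=4: X=(-1), d=0 → +e1, X_5=(0)
t=5: X=(0), d=0 → +e1, X_6=(1)

(1)


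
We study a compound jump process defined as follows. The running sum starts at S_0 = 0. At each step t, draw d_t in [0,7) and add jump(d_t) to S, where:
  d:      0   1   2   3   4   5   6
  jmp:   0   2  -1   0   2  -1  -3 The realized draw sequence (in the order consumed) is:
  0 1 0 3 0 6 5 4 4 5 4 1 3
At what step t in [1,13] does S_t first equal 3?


11

t=0: S=0, d=0, jump=0, S_1=0
t=1: S=0, d=1, jump=2, S_2=2
t=2: S=2, d=0, jump=0, S_3=2
t=3: S=2, d=3, jump=0, S_4=2
t=4: S=2, d=0, jump=0, S_5=2
t=5: S=2, d=6, jump=-3, S_6=-1
t=6: S=-1, d=5, jump=-1, S_7=-2
t=7: S=-2, d=4, jump=2, S_8=0
t=8: S=0, d=4, jump=2, S_9=2
t=9: S=2, d=5, jump=-1, S_10=1
t=10: S=1, d=4, jump=2, S_11=3
t=11: S=3, d=1, jump=2, S_12=5
t=12: S=5, d=3, jump=0, S_13=5


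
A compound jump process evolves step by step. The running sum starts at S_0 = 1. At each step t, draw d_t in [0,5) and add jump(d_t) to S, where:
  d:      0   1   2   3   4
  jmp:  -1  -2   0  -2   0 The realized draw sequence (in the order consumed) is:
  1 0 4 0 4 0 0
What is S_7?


t=0: S=1, d=1, jump=-2, S_1=-1
t=1: S=-1, d=0, jump=-1, S_2=-2
t=2: S=-2, d=4, jump=0, S_3=-2
t=3: S=-2, d=0, jump=-1, S_4=-3
t=4: S=-3, d=4, jump=0, S_5=-3
t=5: S=-3, d=0, jump=-1, S_6=-4
t=6: S=-4, d=0, jump=-1, S_7=-5

-5


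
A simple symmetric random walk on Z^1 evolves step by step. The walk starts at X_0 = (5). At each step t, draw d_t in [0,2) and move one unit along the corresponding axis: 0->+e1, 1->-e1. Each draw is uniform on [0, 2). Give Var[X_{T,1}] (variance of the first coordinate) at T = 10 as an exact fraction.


10

Outcome values over d=0..1: [1, -1]
Σy = 0, Σy² = 2, M = 2
μ = 0/2 = 0,  σ² = 2/2 − (0)² = 1
Independent increments: Var[X_10] = 10·σ² = 10·(1) = 10


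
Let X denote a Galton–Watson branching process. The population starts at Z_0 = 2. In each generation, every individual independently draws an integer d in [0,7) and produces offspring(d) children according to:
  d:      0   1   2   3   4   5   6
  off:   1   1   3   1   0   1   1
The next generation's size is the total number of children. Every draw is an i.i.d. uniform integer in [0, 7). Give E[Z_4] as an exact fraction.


Outcome values over d=0..6: [1, 1, 3, 1, 0, 1, 1]
Σy = 8, Σy² = 14, M = 7
μ = 8/7 = 8/7,  σ² = 14/7 − (8/7)² = 34/49
E[Z_0] = 2
E[Z_1] = 8/7·E[Z_0] = 16/7
E[Z_2] = 8/7·E[Z_1] = 128/49
E[Z_3] = 8/7·E[Z_2] = 1024/343
E[Z_4] = 8/7·E[Z_3] = 8192/2401

8192/2401


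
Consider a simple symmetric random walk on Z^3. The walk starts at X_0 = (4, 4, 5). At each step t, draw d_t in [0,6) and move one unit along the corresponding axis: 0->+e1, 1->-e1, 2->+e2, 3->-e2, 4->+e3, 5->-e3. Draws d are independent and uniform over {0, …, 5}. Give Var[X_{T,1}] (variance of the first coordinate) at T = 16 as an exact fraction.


16/3

Outcome values over d=0..5: [1, -1, 0, 0, 0, 0]
Σy = 0, Σy² = 2, M = 6
μ = 0/6 = 0,  σ² = 2/6 − (0)² = 1/3
Independent increments: Var[X_16] = 16·σ² = 16·(1/3) = 16/3


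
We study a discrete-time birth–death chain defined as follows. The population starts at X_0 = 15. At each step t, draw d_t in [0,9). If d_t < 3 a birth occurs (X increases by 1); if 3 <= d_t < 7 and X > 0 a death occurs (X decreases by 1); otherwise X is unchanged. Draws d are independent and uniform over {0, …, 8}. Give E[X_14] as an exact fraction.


X can drop by at most 1 per step and X_0 = 15 > T = 14, so X_t >= 15 − t >= 1 > 0 for every t <= 14: the floor at 0 (the 'and X > 0' condition) never binds. Hence X_14 = X_0 + Σ_{t<14} Y_t with i.i.d. increments Y_t = y(d_t) ∈ {+1, −1, 0}.
Outcome values over d=0..8: [1, 1, 1, -1, -1, -1, -1, 0, 0]
Σy = -1, Σy² = 7, M = 9
μ = -1/9 = -1/9,  σ² = 7/9 − (-1/9)² = 62/81
E[X_14] = 15 + 14·(-1/9) = 121/9

121/9


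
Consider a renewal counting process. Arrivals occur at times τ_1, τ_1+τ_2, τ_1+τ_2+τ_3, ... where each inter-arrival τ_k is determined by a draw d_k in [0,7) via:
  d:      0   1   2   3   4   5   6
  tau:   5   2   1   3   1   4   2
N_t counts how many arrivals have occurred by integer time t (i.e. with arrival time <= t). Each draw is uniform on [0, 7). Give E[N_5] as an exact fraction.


Inter-arrival values over d=0..6: [5, 2, 1, 3, 1, 4, 2]
Each d has probability 1/7, so the pmf of τ is: f(1) = 2/7, f(2) = 2/7, f(3) = 1/7, f(4) = 1/7, f(5) = 1/7
Renewal equation for m(n) = E[N_n]: condition on τ_1 = k (if k <= n, one arrival plus a fresh copy on the remaining n−k steps): m(n) = F(n) + Σ_{k<=n} f(k)·m(n−k), where F(n) = P(τ <= n) and m(0) = 0
m(1) = F(1) = 2/7
m(2) = F(2) + f(1)·m(1) = 4/7 + 2/7·2/7 = 32/49
m(3) = F(3) + f(1)·m(2) + f(2)·m(1) = 5/7 + 2/7·32/49 + 2/7·2/7 = 337/343
m(4) = F(4) + f(1)·m(3) + f(2)·m(2) + f(3)·m(1) = 6/7 + 2/7·337/343 + 2/7·32/49 + 1/7·2/7 = 3278/2401
m(5) = F(5) + f(1)·m(4) + f(2)·m(3) + f(3)·m(2) + f(4)·m(1) = 1 + 2/7·3278/2401 + 2/7·337/343 + 1/7·32/49 + 1/7·2/7 = 30335/16807
E[N_5] = m(5) = 30335/16807

30335/16807


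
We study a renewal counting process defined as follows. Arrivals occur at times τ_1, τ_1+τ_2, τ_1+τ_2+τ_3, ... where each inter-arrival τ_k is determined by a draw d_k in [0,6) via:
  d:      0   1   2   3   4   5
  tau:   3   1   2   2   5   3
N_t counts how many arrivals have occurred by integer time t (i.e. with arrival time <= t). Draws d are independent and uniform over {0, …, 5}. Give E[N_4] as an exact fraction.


Inter-arrival values over d=0..5: [3, 1, 2, 2, 5, 3]
Each d has probability 1/6, so the pmf of τ is: f(1) = 1/6, f(2) = 1/3, f(3) = 1/3, f(5) = 1/6
Renewal equation for m(n) = E[N_n]: condition on τ_1 = k (if k <= n, one arrival plus a fresh copy on the remaining n−k steps): m(n) = F(n) + Σ_{k<=n} f(k)·m(n−k), where F(n) = P(τ <= n) and m(0) = 0
m(1) = F(1) = 1/6
m(2) = F(2) + f(1)·m(1) = 1/2 + 1/6·1/6 = 19/36
m(3) = F(3) + f(1)·m(2) + f(2)·m(1) = 5/6 + 1/6·19/36 + 1/3·1/6 = 211/216
m(4) = F(4) + f(1)·m(3) + f(2)·m(2) + f(3)·m(1) = 5/6 + 1/6·211/216 + 1/3·19/36 + 1/3·1/6 = 1591/1296
E[N_4] = m(4) = 1591/1296

1591/1296


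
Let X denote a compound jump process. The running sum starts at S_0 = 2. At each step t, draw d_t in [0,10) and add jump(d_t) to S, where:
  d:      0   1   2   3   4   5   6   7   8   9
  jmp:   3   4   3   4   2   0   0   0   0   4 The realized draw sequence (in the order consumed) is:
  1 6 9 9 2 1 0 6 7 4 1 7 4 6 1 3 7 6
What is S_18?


t=0: S=2, d=1, jump=4, S_1=6
t=1: S=6, d=6, jump=0, S_2=6
t=2: S=6, d=9, jump=4, S_3=10
t=3: S=10, d=9, jump=4, S_4=14
t=4: S=14, d=2, jump=3, S_5=17
t=5: S=17, d=1, jump=4, S_6=21
t=6: S=21, d=0, jump=3, S_7=24
t=7: S=24, d=6, jump=0, S_8=24
t=8: S=24, d=7, jump=0, S_9=24
t=9: S=24, d=4, jump=2, S_10=26
t=10: S=26, d=1, jump=4, S_11=30
t=11: S=30, d=7, jump=0, S_12=30
t=12: S=30, d=4, jump=2, S_13=32
t=13: S=32, d=6, jump=0, S_14=32
t=14: S=32, d=1, jump=4, S_15=36
t=15: S=36, d=3, jump=4, S_16=40
t=16: S=40, d=7, jump=0, S_17=40
t=17: S=40, d=6, jump=0, S_18=40

40


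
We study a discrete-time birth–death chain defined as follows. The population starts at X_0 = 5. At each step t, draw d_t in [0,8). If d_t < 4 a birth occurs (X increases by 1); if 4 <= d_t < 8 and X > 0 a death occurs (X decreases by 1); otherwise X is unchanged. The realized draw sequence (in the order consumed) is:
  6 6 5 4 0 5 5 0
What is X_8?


t=0: X=5, d=6 → death, X_1=4
t=1: X=4, d=6 → death, X_2=3
t=2: X=3, d=5 → death, X_3=2
t=3: X=2, d=4 → death, X_4=1
t=4: X=1, d=0 → birth, X_5=2
t=5: X=2, d=5 → death, X_6=1
t=6: X=1, d=5 → death, X_7=0
t=7: X=0, d=0 → birth, X_8=1

1


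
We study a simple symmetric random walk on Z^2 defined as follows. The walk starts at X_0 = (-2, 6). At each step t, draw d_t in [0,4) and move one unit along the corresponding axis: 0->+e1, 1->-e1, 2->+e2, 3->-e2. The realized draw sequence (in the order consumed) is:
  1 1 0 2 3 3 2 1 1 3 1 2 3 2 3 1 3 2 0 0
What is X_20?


(-5, 5)

t=0: X=(-2, 6), d=1 → -e1, X_1=(-3, 6)
t=1: X=(-3, 6), d=1 → -e1, X_2=(-4, 6)
t=2: X=(-4, 6), d=0 → +e1, X_3=(-3, 6)
t=3: X=(-3, 6), d=2 → +e2, X_4=(-3, 7)
t=4: X=(-3, 7), d=3 → -e2, X_5=(-3, 6)
t=5: X=(-3, 6), d=3 → -e2, X_6=(-3, 5)
t=6: X=(-3, 5), d=2 → +e2, X_7=(-3, 6)
t=7: X=(-3, 6), d=1 → -e1, X_8=(-4, 6)
t=8: X=(-4, 6), d=1 → -e1, X_9=(-5, 6)
t=9: X=(-5, 6), d=3 → -e2, X_10=(-5, 5)
t=10: X=(-5, 5), d=1 → -e1, X_11=(-6, 5)
t=11: X=(-6, 5), d=2 → +e2, X_12=(-6, 6)
t=12: X=(-6, 6), d=3 → -e2, X_13=(-6, 5)
t=13: X=(-6, 5), d=2 → +e2, X_14=(-6, 6)
t=14: X=(-6, 6), d=3 → -e2, X_15=(-6, 5)
t=15: X=(-6, 5), d=1 → -e1, X_16=(-7, 5)
t=16: X=(-7, 5), d=3 → -e2, X_17=(-7, 4)
t=17: X=(-7, 4), d=2 → +e2, X_18=(-7, 5)
t=18: X=(-7, 5), d=0 → +e1, X_19=(-6, 5)
t=19: X=(-6, 5), d=0 → +e1, X_20=(-5, 5)


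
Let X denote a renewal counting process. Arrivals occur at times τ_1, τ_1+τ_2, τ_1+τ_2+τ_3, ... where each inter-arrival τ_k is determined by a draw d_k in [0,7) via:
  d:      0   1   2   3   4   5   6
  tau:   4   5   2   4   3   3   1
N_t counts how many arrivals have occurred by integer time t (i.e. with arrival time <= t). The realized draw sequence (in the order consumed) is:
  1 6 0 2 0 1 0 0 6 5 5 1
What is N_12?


draw d_1=1: τ_1=5, arrival time A_1=5
draw d_2=6: τ_2=1, arrival time A_2=6
draw d_3=0: τ_3=4, arrival time A_3=10
draw d_4=2: τ_4=2, arrival time A_4=12
draw d_5=0: τ_5=4, arrival time A_5=16
draw d_6=1: τ_6=5, arrival time A_6=21
draw d_7=0: τ_7=4, arrival time A_7=25
draw d_8=0: τ_8=4, arrival time A_8=29
draw d_9=6: τ_9=1, arrival time A_9=30
draw d_10=5: τ_10=3, arrival time A_10=33
draw d_11=5: τ_11=3, arrival time A_11=36
draw d_12=1: τ_12=5, arrival time A_12=41
N_t over t=0..12: 0:0 1:0 2:0 3:0 4:0 5:1 6:2 7:2 8:2 9:2 10:3 11:3 12:4

4


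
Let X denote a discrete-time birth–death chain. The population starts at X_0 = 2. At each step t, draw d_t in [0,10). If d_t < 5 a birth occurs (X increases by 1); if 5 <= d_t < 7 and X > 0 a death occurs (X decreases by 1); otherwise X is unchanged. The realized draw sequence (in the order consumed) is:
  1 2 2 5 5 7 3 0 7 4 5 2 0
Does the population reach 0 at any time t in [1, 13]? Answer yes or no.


no

t=0: X=2, d=1 → birth, X_1=3
t=1: X=3, d=2 → birth, X_2=4
t=2: X=4, d=2 → birth, X_3=5
t=3: X=5, d=5 → death, X_4=4
t=4: X=4, d=5 → death, X_5=3
t=5: X=3, d=7 → hold, X_6=3
t=6: X=3, d=3 → birth, X_7=4
t=7: X=4, d=0 → birth, X_8=5
t=8: X=5, d=7 → hold, X_9=5
t=9: X=5, d=4 → birth, X_10=6
t=10: X=6, d=5 → death, X_11=5
t=11: X=5, d=2 → birth, X_12=6
t=12: X=6, d=0 → birth, X_13=7


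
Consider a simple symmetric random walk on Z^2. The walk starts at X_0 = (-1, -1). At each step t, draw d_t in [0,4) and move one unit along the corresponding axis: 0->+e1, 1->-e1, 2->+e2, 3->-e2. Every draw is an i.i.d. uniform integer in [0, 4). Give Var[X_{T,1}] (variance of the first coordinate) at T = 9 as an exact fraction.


9/2

Outcome values over d=0..3: [1, -1, 0, 0]
Σy = 0, Σy² = 2, M = 4
μ = 0/4 = 0,  σ² = 2/4 − (0)² = 1/2
Independent increments: Var[X_9] = 9·σ² = 9·(1/2) = 9/2


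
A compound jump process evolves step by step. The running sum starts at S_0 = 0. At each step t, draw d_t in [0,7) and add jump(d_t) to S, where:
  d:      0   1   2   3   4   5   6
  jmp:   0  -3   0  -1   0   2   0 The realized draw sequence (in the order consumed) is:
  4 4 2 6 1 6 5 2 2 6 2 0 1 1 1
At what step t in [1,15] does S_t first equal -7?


t=0: S=0, d=4, jump=0, S_1=0
t=1: S=0, d=4, jump=0, S_2=0
t=2: S=0, d=2, jump=0, S_3=0
t=3: S=0, d=6, jump=0, S_4=0
t=4: S=0, d=1, jump=-3, S_5=-3
t=5: S=-3, d=6, jump=0, S_6=-3
t=6: S=-3, d=5, jump=2, S_7=-1
t=7: S=-1, d=2, jump=0, S_8=-1
t=8: S=-1, d=2, jump=0, S_9=-1
t=9: S=-1, d=6, jump=0, S_10=-1
t=10: S=-1, d=2, jump=0, S_11=-1
t=11: S=-1, d=0, jump=0, S_12=-1
t=12: S=-1, d=1, jump=-3, S_13=-4
t=13: S=-4, d=1, jump=-3, S_14=-7
t=14: S=-7, d=1, jump=-3, S_15=-10

14


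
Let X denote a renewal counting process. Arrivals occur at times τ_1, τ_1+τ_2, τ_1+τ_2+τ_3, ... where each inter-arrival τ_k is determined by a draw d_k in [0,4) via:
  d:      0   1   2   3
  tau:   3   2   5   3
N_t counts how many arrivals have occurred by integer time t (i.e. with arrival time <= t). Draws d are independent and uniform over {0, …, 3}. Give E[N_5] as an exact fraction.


21/16

Inter-arrival values over d=0..3: [3, 2, 5, 3]
Each d has probability 1/4, so the pmf of τ is: f(2) = 1/4, f(3) = 1/2, f(5) = 1/4
Renewal equation for m(n) = E[N_n]: condition on τ_1 = k (if k <= n, one arrival plus a fresh copy on the remaining n−k steps): m(n) = F(n) + Σ_{k<=n} f(k)·m(n−k), where F(n) = P(τ <= n) and m(0) = 0
m(1) = F(1) = 0
m(2) = F(2) = 1/4
m(3) = F(3) = 3/4
m(4) = F(4) + f(2)·m(2) = 3/4 + 1/4·1/4 = 13/16
m(5) = F(5) + f(2)·m(3) + f(3)·m(2) = 1 + 1/4·3/4 + 1/2·1/4 = 21/16
E[N_5] = m(5) = 21/16


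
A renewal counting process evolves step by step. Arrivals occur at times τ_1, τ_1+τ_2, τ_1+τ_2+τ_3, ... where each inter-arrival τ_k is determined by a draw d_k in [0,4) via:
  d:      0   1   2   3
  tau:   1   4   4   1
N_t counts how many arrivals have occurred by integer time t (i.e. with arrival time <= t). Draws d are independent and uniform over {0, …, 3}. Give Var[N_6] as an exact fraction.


4399/4096

Inter-arrival values over d=0..3: [1, 4, 4, 1]
Each d has probability 1/4, so the pmf of τ is: f(1) = 1/2, f(4) = 1/2
Let p_n(j) = P(N_n = j), with p_0 = [1]. Condition on τ_1: p_n(0) = P(τ > n), and for j >= 1, p_n(j) = Σ_{k<=n} f(k)·p_{n−k}(j−1)
p_1 = [1/2, 1/2]  (j = 0..1)
p_2 = [1/2, 1/4, 1/4]  (j = 0..2)
p_3 = [1/2, 1/4, 1/8, 1/8]  (j = 0..3)
p_4 = [0, 3/4, 1/8, 1/16, 1/16]  (j = 0..4)
p_5 = [0, 1/4, 5/8, 1/16, 1/32, 1/32]  (j = 0..5)
p_6 = [0, 1/4, 1/4, 7/16, 1/32, 1/64, 1/64]  (j = 0..6)
E[N_6] = Σ j·p_6(j) = 151/64;  E[N_6²] = Σ j²·p_6(j) = 425/64
Var[N_6] = 425/64 − (151/64)² = 4399/4096


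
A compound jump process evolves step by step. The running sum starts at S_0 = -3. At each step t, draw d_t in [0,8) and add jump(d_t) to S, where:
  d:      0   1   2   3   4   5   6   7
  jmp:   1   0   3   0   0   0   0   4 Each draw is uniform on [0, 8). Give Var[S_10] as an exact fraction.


45/2

Outcome values over d=0..7: [1, 0, 3, 0, 0, 0, 0, 4]
Σy = 8, Σy² = 26, M = 8
μ = 8/8 = 1,  σ² = 26/8 − (1)² = 9/4
Independent increments: Var[S_10] = 10·σ² = 10·(9/4) = 45/2


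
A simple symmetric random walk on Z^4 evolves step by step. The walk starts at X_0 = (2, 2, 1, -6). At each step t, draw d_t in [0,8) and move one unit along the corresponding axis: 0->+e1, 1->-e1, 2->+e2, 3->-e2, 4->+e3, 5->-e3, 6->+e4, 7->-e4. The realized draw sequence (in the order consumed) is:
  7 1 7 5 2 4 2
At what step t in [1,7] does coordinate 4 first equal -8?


3

t=0: X=(2, 2, 1, -6), d=7 → -e4, X_1=(2, 2, 1, -7)
t=1: X=(2, 2, 1, -7), d=1 → -e1, X_2=(1, 2, 1, -7)
t=2: X=(1, 2, 1, -7), d=7 → -e4, X_3=(1, 2, 1, -8)
t=3: X=(1, 2, 1, -8), d=5 → -e3, X_4=(1, 2, 0, -8)
t=4: X=(1, 2, 0, -8), d=2 → +e2, X_5=(1, 3, 0, -8)
t=5: X=(1, 3, 0, -8), d=4 → +e3, X_6=(1, 3, 1, -8)
t=6: X=(1, 3, 1, -8), d=2 → +e2, X_7=(1, 4, 1, -8)


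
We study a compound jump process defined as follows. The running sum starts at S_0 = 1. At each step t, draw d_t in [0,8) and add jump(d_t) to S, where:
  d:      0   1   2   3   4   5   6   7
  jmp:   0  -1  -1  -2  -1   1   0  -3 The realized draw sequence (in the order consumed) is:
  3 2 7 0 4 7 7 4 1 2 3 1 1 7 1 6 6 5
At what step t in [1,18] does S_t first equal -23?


15

t=0: S=1, d=3, jump=-2, S_1=-1
t=1: S=-1, d=2, jump=-1, S_2=-2
t=2: S=-2, d=7, jump=-3, S_3=-5
t=3: S=-5, d=0, jump=0, S_4=-5
t=4: S=-5, d=4, jump=-1, S_5=-6
t=5: S=-6, d=7, jump=-3, S_6=-9
t=6: S=-9, d=7, jump=-3, S_7=-12
t=7: S=-12, d=4, jump=-1, S_8=-13
t=8: S=-13, d=1, jump=-1, S_9=-14
t=9: S=-14, d=2, jump=-1, S_10=-15
t=10: S=-15, d=3, jump=-2, S_11=-17
t=11: S=-17, d=1, jump=-1, S_12=-18
t=12: S=-18, d=1, jump=-1, S_13=-19
t=13: S=-19, d=7, jump=-3, S_14=-22
t=14: S=-22, d=1, jump=-1, S_15=-23
t=15: S=-23, d=6, jump=0, S_16=-23
t=16: S=-23, d=6, jump=0, S_17=-23
t=17: S=-23, d=5, jump=1, S_18=-22


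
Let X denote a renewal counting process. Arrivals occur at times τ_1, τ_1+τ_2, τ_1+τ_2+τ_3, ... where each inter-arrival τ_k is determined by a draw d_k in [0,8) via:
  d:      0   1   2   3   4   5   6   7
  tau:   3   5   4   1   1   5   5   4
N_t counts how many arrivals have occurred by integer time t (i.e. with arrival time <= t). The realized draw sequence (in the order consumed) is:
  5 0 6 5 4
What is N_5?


1

draw d_1=5: τ_1=5, arrival time A_1=5
draw d_2=0: τ_2=3, arrival time A_2=8
draw d_3=6: τ_3=5, arrival time A_3=13
draw d_4=5: τ_4=5, arrival time A_4=18
draw d_5=4: τ_5=1, arrival time A_5=19
N_t over t=0..5: 0:0 1:0 2:0 3:0 4:0 5:1


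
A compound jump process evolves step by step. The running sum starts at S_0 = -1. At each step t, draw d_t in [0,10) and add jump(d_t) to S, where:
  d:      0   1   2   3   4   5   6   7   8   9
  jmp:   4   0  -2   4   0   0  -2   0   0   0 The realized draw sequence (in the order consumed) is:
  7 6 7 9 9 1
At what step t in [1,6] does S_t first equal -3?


t=0: S=-1, d=7, jump=0, S_1=-1
t=1: S=-1, d=6, jump=-2, S_2=-3
t=2: S=-3, d=7, jump=0, S_3=-3
t=3: S=-3, d=9, jump=0, S_4=-3
t=4: S=-3, d=9, jump=0, S_5=-3
t=5: S=-3, d=1, jump=0, S_6=-3

2


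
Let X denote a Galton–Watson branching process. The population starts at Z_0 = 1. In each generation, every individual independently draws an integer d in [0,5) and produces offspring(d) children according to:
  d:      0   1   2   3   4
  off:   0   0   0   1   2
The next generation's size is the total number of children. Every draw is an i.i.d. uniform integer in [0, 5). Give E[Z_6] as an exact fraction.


Outcome values over d=0..4: [0, 0, 0, 1, 2]
Σy = 3, Σy² = 5, M = 5
μ = 3/5 = 3/5,  σ² = 5/5 − (3/5)² = 16/25
E[Z_0] = 1
E[Z_1] = 3/5·E[Z_0] = 3/5
E[Z_2] = 3/5·E[Z_1] = 9/25
E[Z_3] = 3/5·E[Z_2] = 27/125
E[Z_4] = 3/5·E[Z_3] = 81/625
E[Z_5] = 3/5·E[Z_4] = 243/3125
E[Z_6] = 3/5·E[Z_5] = 729/15625

729/15625


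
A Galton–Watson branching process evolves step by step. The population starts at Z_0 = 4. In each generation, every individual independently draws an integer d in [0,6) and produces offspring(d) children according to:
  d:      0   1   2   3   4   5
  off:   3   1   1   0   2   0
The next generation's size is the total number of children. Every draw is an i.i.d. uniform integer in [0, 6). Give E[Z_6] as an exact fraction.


Outcome values over d=0..5: [3, 1, 1, 0, 2, 0]
Σy = 7, Σy² = 15, M = 6
μ = 7/6 = 7/6,  σ² = 15/6 − (7/6)² = 41/36
E[Z_0] = 4
E[Z_1] = 7/6·E[Z_0] = 14/3
E[Z_2] = 7/6·E[Z_1] = 49/9
E[Z_3] = 7/6·E[Z_2] = 343/54
E[Z_4] = 7/6·E[Z_3] = 2401/324
E[Z_5] = 7/6·E[Z_4] = 16807/1944
E[Z_6] = 7/6·E[Z_5] = 117649/11664

117649/11664


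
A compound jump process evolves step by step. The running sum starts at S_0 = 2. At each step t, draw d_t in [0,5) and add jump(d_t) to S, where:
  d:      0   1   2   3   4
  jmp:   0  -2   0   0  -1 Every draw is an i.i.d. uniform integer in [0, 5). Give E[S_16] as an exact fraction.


-38/5

Outcome values over d=0..4: [0, -2, 0, 0, -1]
Σy = -3, Σy² = 5, M = 5
μ = -3/5 = -3/5,  σ² = 5/5 − (-3/5)² = 16/25
E[S_16] = 2 + 16·(-3/5) = -38/5


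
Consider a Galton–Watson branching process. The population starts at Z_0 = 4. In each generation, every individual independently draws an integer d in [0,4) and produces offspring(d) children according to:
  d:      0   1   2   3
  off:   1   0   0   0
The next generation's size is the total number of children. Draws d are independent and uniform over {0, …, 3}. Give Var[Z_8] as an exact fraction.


65535/1073741824

Outcome values over d=0..3: [1, 0, 0, 0]
Σy = 1, Σy² = 1, M = 4
μ = 1/4 = 1/4,  σ² = 1/4 − (1/4)² = 3/16
V_0 = 0, E_0 = 4
V_1 = 3/16·E_0 + (1/4)²·V_0 = 3/4;  E_1 = 1
V_2 = 3/16·E_1 + (1/4)²·V_1 = 15/64;  E_2 = 1/4
V_3 = 3/16·E_2 + (1/4)²·V_2 = 63/1024;  E_3 = 1/16
V_4 = 3/16·E_3 + (1/4)²·V_3 = 255/16384;  E_4 = 1/64
V_5 = 3/16·E_4 + (1/4)²·V_4 = 1023/262144;  E_5 = 1/256
V_6 = 3/16·E_5 + (1/4)²·V_5 = 4095/4194304;  E_6 = 1/1024
V_7 = 3/16·E_6 + (1/4)²·V_6 = 16383/67108864;  E_7 = 1/4096
V_8 = 3/16·E_7 + (1/4)²·V_7 = 65535/1073741824;  E_8 = 1/16384


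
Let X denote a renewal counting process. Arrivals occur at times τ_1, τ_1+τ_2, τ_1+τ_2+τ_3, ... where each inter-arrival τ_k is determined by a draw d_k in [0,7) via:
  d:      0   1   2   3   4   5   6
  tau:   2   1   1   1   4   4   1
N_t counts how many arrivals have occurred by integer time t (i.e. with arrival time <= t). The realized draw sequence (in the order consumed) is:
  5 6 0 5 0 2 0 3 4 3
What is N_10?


draw d_1=5: τ_1=4, arrival time A_1=4
draw d_2=6: τ_2=1, arrival time A_2=5
draw d_3=0: τ_3=2, arrival time A_3=7
draw d_4=5: τ_4=4, arrival time A_4=11
draw d_5=0: τ_5=2, arrival time A_5=13
draw d_6=2: τ_6=1, arrival time A_6=14
draw d_7=0: τ_7=2, arrival time A_7=16
draw d_8=3: τ_8=1, arrival time A_8=17
draw d_9=4: τ_9=4, arrival time A_9=21
draw d_10=3: τ_10=1, arrival time A_10=22
N_t over t=0..10: 0:0 1:0 2:0 3:0 4:1 5:2 6:2 7:3 8:3 9:3 10:3

3


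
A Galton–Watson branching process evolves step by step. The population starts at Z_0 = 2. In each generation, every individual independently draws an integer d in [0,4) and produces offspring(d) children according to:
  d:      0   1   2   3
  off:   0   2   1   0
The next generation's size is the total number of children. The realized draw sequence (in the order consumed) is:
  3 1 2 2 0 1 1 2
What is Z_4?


gen 0: Z_0=2, draws=[3, 1], offspring=[0, 2], Z_1=2
gen 1: Z_1=2, draws=[2, 2], offspring=[1, 1], Z_2=2
gen 2: Z_2=2, draws=[0, 1], offspring=[0, 2], Z_3=2
gen 3: Z_3=2, draws=[1, 2], offspring=[2, 1], Z_4=3

3


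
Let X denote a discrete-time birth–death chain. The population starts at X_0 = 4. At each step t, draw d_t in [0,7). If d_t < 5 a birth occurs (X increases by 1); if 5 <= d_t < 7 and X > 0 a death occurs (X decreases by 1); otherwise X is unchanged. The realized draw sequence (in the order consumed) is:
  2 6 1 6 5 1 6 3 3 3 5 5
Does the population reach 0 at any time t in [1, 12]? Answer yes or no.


no

t=0: X=4, d=2 → birth, X_1=5
t=1: X=5, d=6 → death, X_2=4
t=2: X=4, d=1 → birth, X_3=5
t=3: X=5, d=6 → death, X_4=4
t=4: X=4, d=5 → death, X_5=3
t=5: X=3, d=1 → birth, X_6=4
t=6: X=4, d=6 → death, X_7=3
t=7: X=3, d=3 → birth, X_8=4
t=8: X=4, d=3 → birth, X_9=5
t=9: X=5, d=3 → birth, X_10=6
t=10: X=6, d=5 → death, X_11=5
t=11: X=5, d=5 → death, X_12=4


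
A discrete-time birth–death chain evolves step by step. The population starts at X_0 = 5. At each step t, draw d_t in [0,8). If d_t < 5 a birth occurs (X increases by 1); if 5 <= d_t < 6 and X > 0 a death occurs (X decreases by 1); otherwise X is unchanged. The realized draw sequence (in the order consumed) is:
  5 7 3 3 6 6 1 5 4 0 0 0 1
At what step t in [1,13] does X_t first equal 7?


7

t=0: X=5, d=5 → death, X_1=4
t=1: X=4, d=7 → hold, X_2=4
t=2: X=4, d=3 → birth, X_3=5
t=3: X=5, d=3 → birth, X_4=6
t=4: X=6, d=6 → hold, X_5=6
t=5: X=6, d=6 → hold, X_6=6
t=6: X=6, d=1 → birth, X_7=7
t=7: X=7, d=5 → death, X_8=6
t=8: X=6, d=4 → birth, X_9=7
t=9: X=7, d=0 → birth, X_10=8
t=10: X=8, d=0 → birth, X_11=9
t=11: X=9, d=0 → birth, X_12=10
t=12: X=10, d=1 → birth, X_13=11


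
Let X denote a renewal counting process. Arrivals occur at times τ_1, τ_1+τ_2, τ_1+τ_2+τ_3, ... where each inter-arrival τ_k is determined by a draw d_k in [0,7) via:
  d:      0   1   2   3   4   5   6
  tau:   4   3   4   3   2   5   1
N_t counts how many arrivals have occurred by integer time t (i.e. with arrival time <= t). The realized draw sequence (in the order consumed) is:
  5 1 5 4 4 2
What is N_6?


draw d_1=5: τ_1=5, arrival time A_1=5
draw d_2=1: τ_2=3, arrival time A_2=8
draw d_3=5: τ_3=5, arrival time A_3=13
draw d_4=4: τ_4=2, arrival time A_4=15
draw d_5=4: τ_5=2, arrival time A_5=17
draw d_6=2: τ_6=4, arrival time A_6=21
N_t over t=0..6: 0:0 1:0 2:0 3:0 4:0 5:1 6:1

1


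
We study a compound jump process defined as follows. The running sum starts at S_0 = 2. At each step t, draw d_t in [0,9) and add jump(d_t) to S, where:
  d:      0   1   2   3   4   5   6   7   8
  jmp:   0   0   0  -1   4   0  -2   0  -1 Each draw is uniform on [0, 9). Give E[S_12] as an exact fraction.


Outcome values over d=0..8: [0, 0, 0, -1, 4, 0, -2, 0, -1]
Σy = 0, Σy² = 22, M = 9
μ = 0/9 = 0,  σ² = 22/9 − (0)² = 22/9
E[S_12] = 2 + 12·(0) = 2

2


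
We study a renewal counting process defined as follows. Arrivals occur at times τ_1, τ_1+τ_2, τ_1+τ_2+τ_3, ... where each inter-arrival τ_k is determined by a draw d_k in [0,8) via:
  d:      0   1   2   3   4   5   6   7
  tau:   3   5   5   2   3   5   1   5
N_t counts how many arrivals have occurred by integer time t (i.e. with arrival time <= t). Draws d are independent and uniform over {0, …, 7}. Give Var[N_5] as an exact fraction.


240660207/1073741824

Inter-arrival values over d=0..7: [3, 5, 5, 2, 3, 5, 1, 5]
Each d has probability 1/8, so the pmf of τ is: f(1) = 1/8, f(2) = 1/8, f(3) = 1/4, f(5) = 1/2
Let p_n(j) = P(N_n = j), with p_0 = [1]. Condition on τ_1: p_n(0) = P(τ > n), and for j >= 1, p_n(j) = Σ_{k<=n} f(k)·p_{n−k}(j−1)
p_1 = [7/8, 1/8]  (j = 0..1)
p_2 = [3/4, 15/64, 1/64]  (j = 0..2)
p_3 = [1/2, 29/64, 23/512, 1/512]  (j = 0..3)
p_4 = [1/2, 3/8, 15/128, 31/4096, 1/4096]  (j = 0..4)
p_5 = [0, 13/16, 83/512, 99/4096, 39/32768, 1/32768]  (j = 0..5)
E[N_5] = Σ j·p_5(j) = 39785/32768;  E[N_5²] = Σ j²·p_5(j) = 55649/32768
Var[N_5] = 55649/32768 − (39785/32768)² = 240660207/1073741824


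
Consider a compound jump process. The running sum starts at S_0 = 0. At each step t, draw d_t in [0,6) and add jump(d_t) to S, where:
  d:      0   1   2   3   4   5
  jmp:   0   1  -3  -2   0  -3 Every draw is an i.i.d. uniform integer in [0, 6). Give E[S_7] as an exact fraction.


-49/6

Outcome values over d=0..5: [0, 1, -3, -2, 0, -3]
Σy = -7, Σy² = 23, M = 6
μ = -7/6 = -7/6,  σ² = 23/6 − (-7/6)² = 89/36
E[S_7] = 0 + 7·(-7/6) = -49/6


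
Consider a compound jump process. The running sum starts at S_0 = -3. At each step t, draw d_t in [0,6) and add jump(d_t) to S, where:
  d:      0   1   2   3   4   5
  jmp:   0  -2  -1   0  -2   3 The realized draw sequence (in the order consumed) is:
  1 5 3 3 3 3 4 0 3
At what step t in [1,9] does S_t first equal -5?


1

t=0: S=-3, d=1, jump=-2, S_1=-5
t=1: S=-5, d=5, jump=3, S_2=-2
t=2: S=-2, d=3, jump=0, S_3=-2
t=3: S=-2, d=3, jump=0, S_4=-2
t=4: S=-2, d=3, jump=0, S_5=-2
t=5: S=-2, d=3, jump=0, S_6=-2
t=6: S=-2, d=4, jump=-2, S_7=-4
t=7: S=-4, d=0, jump=0, S_8=-4
t=8: S=-4, d=3, jump=0, S_9=-4


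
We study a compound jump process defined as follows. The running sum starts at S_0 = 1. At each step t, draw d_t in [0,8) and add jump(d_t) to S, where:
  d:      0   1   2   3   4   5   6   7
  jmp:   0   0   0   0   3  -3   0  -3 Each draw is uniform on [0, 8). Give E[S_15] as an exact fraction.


Outcome values over d=0..7: [0, 0, 0, 0, 3, -3, 0, -3]
Σy = -3, Σy² = 27, M = 8
μ = -3/8 = -3/8,  σ² = 27/8 − (-3/8)² = 207/64
E[S_15] = 1 + 15·(-3/8) = -37/8

-37/8


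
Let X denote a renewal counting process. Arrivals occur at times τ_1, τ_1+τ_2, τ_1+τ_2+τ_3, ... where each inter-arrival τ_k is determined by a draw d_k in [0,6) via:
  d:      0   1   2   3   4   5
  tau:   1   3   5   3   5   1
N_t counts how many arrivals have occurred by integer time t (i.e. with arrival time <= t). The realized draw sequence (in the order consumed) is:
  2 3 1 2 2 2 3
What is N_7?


draw d_1=2: τ_1=5, arrival time A_1=5
draw d_2=3: τ_2=3, arrival time A_2=8
draw d_3=1: τ_3=3, arrival time A_3=11
draw d_4=2: τ_4=5, arrival time A_4=16
draw d_5=2: τ_5=5, arrival time A_5=21
draw d_6=2: τ_6=5, arrival time A_6=26
draw d_7=3: τ_7=3, arrival time A_7=29
N_t over t=0..7: 0:0 1:0 2:0 3:0 4:0 5:1 6:1 7:1

1


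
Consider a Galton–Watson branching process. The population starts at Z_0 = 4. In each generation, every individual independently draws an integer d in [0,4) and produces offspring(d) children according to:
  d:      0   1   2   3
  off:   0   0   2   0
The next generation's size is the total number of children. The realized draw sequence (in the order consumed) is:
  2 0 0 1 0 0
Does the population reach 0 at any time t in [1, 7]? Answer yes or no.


gen 0: Z_0=4, draws=[2, 0, 0, 1], offspring=[2, 0, 0, 0], Z_1=2
gen 1: Z_1=2, draws=[0, 0], offspring=[0, 0], Z_2=0
gen 2: Z_2=0, draws=[], offspring=[], Z_3=0
gen 3: Z_3=0, draws=[], offspring=[], Z_4=0
gen 4: Z_4=0, draws=[], offspring=[], Z_5=0
gen 5: Z_5=0, draws=[], offspring=[], Z_6=0
gen 6: Z_6=0, draws=[], offspring=[], Z_7=0

yes


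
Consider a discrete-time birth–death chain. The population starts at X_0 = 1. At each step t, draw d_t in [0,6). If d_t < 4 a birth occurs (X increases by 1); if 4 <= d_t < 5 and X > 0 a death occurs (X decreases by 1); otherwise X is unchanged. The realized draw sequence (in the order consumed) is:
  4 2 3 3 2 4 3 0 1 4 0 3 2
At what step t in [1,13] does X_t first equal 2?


3

t=0: X=1, d=4 → death, X_1=0
t=1: X=0, d=2 → birth, X_2=1
t=2: X=1, d=3 → birth, X_3=2
t=3: X=2, d=3 → birth, X_4=3
t=4: X=3, d=2 → birth, X_5=4
t=5: X=4, d=4 → death, X_6=3
t=6: X=3, d=3 → birth, X_7=4
t=7: X=4, d=0 → birth, X_8=5
t=8: X=5, d=1 → birth, X_9=6
t=9: X=6, d=4 → death, X_10=5
t=10: X=5, d=0 → birth, X_11=6
t=11: X=6, d=3 → birth, X_12=7
t=12: X=7, d=2 → birth, X_13=8


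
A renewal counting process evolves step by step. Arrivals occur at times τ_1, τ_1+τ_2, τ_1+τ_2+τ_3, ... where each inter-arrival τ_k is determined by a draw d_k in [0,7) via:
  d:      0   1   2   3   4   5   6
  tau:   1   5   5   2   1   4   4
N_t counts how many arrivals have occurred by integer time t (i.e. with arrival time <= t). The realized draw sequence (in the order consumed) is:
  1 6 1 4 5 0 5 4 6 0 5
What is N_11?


draw d_1=1: τ_1=5, arrival time A_1=5
draw d_2=6: τ_2=4, arrival time A_2=9
draw d_3=1: τ_3=5, arrival time A_3=14
draw d_4=4: τ_4=1, arrival time A_4=15
draw d_5=5: τ_5=4, arrival time A_5=19
draw d_6=0: τ_6=1, arrival time A_6=20
draw d_7=5: τ_7=4, arrival time A_7=24
draw d_8=4: τ_8=1, arrival time A_8=25
draw d_9=6: τ_9=4, arrival time A_9=29
draw d_10=0: τ_10=1, arrival time A_10=30
draw d_11=5: τ_11=4, arrival time A_11=34
N_t over t=0..11: 0:0 1:0 2:0 3:0 4:0 5:1 6:1 7:1 8:1 9:2 10:2 11:2

2


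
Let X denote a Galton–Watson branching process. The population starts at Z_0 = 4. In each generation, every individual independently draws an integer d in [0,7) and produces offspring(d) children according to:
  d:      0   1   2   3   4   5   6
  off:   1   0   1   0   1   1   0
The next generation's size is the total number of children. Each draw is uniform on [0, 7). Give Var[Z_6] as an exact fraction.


1860452352/13841287201

Outcome values over d=0..6: [1, 0, 1, 0, 1, 1, 0]
Σy = 4, Σy² = 4, M = 7
μ = 4/7 = 4/7,  σ² = 4/7 − (4/7)² = 12/49
V_0 = 0, E_0 = 4
V_1 = 12/49·E_0 + (4/7)²·V_0 = 48/49;  E_1 = 16/7
V_2 = 12/49·E_1 + (4/7)²·V_1 = 2112/2401;  E_2 = 64/49
V_3 = 12/49·E_2 + (4/7)²·V_2 = 71424/117649;  E_3 = 256/343
V_4 = 12/49·E_3 + (4/7)²·V_3 = 2196480/5764801;  E_4 = 1024/2401
V_5 = 12/49·E_4 + (4/7)²·V_4 = 64647168/282475249;  E_5 = 4096/16807
V_6 = 12/49·E_5 + (4/7)²·V_5 = 1860452352/13841287201;  E_6 = 16384/117649


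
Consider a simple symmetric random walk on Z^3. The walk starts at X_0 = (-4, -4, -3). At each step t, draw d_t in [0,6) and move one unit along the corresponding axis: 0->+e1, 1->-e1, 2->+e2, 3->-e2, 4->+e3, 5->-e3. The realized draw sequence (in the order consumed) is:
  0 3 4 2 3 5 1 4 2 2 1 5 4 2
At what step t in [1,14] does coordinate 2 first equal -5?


t=0: X=(-4, -4, -3), d=0 → +e1, X_1=(-3, -4, -3)
t=1: X=(-3, -4, -3), d=3 → -e2, X_2=(-3, -5, -3)
t=2: X=(-3, -5, -3), d=4 → +e3, X_3=(-3, -5, -2)
t=3: X=(-3, -5, -2), d=2 → +e2, X_4=(-3, -4, -2)
t=4: X=(-3, -4, -2), d=3 → -e2, X_5=(-3, -5, -2)
t=5: X=(-3, -5, -2), d=5 → -e3, X_6=(-3, -5, -3)
t=6: X=(-3, -5, -3), d=1 → -e1, X_7=(-4, -5, -3)
t=7: X=(-4, -5, -3), d=4 → +e3, X_8=(-4, -5, -2)
t=8: X=(-4, -5, -2), d=2 → +e2, X_9=(-4, -4, -2)
t=9: X=(-4, -4, -2), d=2 → +e2, X_10=(-4, -3, -2)
t=10: X=(-4, -3, -2), d=1 → -e1, X_11=(-5, -3, -2)
t=11: X=(-5, -3, -2), d=5 → -e3, X_12=(-5, -3, -3)
t=12: X=(-5, -3, -3), d=4 → +e3, X_13=(-5, -3, -2)
t=13: X=(-5, -3, -2), d=2 → +e2, X_14=(-5, -2, -2)

2


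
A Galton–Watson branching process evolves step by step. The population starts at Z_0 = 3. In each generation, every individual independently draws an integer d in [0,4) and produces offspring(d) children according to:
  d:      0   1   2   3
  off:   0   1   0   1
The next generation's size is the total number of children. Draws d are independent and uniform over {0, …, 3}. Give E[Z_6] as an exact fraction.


Outcome values over d=0..3: [0, 1, 0, 1]
Σy = 2, Σy² = 2, M = 4
μ = 2/4 = 1/2,  σ² = 2/4 − (1/2)² = 1/4
E[Z_0] = 3
E[Z_1] = 1/2·E[Z_0] = 3/2
E[Z_2] = 1/2·E[Z_1] = 3/4
E[Z_3] = 1/2·E[Z_2] = 3/8
E[Z_4] = 1/2·E[Z_3] = 3/16
E[Z_5] = 1/2·E[Z_4] = 3/32
E[Z_6] = 1/2·E[Z_5] = 3/64

3/64


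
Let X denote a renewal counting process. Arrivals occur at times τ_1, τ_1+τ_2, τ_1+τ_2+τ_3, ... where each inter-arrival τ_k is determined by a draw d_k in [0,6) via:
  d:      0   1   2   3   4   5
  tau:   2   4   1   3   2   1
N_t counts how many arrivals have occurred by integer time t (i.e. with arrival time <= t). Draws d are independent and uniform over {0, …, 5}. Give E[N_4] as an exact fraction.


Inter-arrival values over d=0..5: [2, 4, 1, 3, 2, 1]
Each d has probability 1/6, so the pmf of τ is: f(1) = 1/3, f(2) = 1/3, f(3) = 1/6, f(4) = 1/6
Renewal equation for m(n) = E[N_n]: condition on τ_1 = k (if k <= n, one arrival plus a fresh copy on the remaining n−k steps): m(n) = F(n) + Σ_{k<=n} f(k)·m(n−k), where F(n) = P(τ <= n) and m(0) = 0
m(1) = F(1) = 1/3
m(2) = F(2) + f(1)·m(1) = 2/3 + 1/3·1/3 = 7/9
m(3) = F(3) + f(1)·m(2) + f(2)·m(1) = 5/6 + 1/3·7/9 + 1/3·1/3 = 65/54
m(4) = F(4) + f(1)·m(3) + f(2)·m(2) + f(3)·m(1) = 1 + 1/3·65/54 + 1/3·7/9 + 1/6·1/3 = 139/81
E[N_4] = m(4) = 139/81

139/81


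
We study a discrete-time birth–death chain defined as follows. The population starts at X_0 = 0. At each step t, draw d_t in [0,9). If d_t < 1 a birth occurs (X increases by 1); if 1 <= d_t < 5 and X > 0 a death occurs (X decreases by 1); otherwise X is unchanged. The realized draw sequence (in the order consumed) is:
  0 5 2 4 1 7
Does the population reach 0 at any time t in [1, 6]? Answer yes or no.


t=0: X=0, d=0 → birth, X_1=1
t=1: X=1, d=5 → hold, X_2=1
t=2: X=1, d=2 → death, X_3=0
t=3: X=0, d=4 → hold, X_4=0
t=4: X=0, d=1 → hold, X_5=0
t=5: X=0, d=7 → hold, X_6=0

yes


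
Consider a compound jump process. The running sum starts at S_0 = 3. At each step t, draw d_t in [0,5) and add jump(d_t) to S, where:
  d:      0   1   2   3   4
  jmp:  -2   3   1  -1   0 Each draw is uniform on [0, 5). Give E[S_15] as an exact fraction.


Outcome values over d=0..4: [-2, 3, 1, -1, 0]
Σy = 1, Σy² = 15, M = 5
μ = 1/5 = 1/5,  σ² = 15/5 − (1/5)² = 74/25
E[S_15] = 3 + 15·(1/5) = 6

6


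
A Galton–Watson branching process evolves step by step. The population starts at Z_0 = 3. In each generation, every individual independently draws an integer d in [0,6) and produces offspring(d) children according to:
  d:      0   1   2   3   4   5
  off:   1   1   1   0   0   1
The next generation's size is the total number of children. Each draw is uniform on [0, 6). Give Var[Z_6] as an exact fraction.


Outcome values over d=0..5: [1, 1, 1, 0, 0, 1]
Σy = 4, Σy² = 4, M = 6
μ = 4/6 = 2/3,  σ² = 4/6 − (2/3)² = 2/9
V_0 = 0, E_0 = 3
V_1 = 2/9·E_0 + (2/3)²·V_0 = 2/3;  E_1 = 2
V_2 = 2/9·E_1 + (2/3)²·V_1 = 20/27;  E_2 = 4/3
V_3 = 2/9·E_2 + (2/3)²·V_2 = 152/243;  E_3 = 8/9
V_4 = 2/9·E_3 + (2/3)²·V_3 = 1040/2187;  E_4 = 16/27
V_5 = 2/9·E_4 + (2/3)²·V_4 = 6752/19683;  E_5 = 32/81
V_6 = 2/9·E_5 + (2/3)²·V_5 = 42560/177147;  E_6 = 64/243

42560/177147
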